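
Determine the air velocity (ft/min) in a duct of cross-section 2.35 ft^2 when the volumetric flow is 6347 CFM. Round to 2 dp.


V = 6347 / 2.35 = 2700.85 ft/min

2700.85 ft/min


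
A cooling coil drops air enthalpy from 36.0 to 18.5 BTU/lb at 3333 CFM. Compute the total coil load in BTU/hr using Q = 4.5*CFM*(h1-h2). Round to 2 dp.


Q = 4.5 * 3333 * (36.0 - 18.5) = 262473.75 BTU/hr

262473.75 BTU/hr


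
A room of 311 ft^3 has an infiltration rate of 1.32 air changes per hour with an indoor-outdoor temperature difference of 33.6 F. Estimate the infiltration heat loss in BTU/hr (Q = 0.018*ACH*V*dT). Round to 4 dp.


Q = 0.018 * 1.32 * 311 * 33.6 = 248.2825 BTU/hr

248.2825 BTU/hr


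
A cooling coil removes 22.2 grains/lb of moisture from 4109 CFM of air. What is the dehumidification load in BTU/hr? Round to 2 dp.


Q = 0.68 * 4109 * 22.2 = 62029.46 BTU/hr

62029.46 BTU/hr


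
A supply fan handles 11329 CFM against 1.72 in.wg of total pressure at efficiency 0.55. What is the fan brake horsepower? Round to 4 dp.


BHP = 11329 * 1.72 / (6356 * 0.55) = 5.5741 hp

5.5741 hp


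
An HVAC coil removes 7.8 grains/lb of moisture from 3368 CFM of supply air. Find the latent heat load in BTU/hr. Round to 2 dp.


Q = 0.68 * 3368 * 7.8 = 17863.87 BTU/hr

17863.87 BTU/hr


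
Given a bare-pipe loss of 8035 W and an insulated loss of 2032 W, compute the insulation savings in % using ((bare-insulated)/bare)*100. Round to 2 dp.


Savings = ((8035-2032)/8035)*100 = 74.71 %

74.71 %


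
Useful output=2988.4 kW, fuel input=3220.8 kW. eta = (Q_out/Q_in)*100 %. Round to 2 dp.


eta = (2988.4/3220.8)*100 = 92.78 %

92.78 %


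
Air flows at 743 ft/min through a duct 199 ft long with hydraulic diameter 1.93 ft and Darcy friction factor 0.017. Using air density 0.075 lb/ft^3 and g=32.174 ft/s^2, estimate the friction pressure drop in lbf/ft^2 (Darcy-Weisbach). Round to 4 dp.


v_fps = 743/60 = 12.3833 ft/s
dp = 0.017*(199/1.93)*0.075*12.3833^2/(2*32.174) = 0.3133 lbf/ft^2

0.3133 lbf/ft^2


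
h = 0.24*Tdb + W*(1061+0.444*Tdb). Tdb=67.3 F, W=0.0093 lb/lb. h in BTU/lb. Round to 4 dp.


h = 0.24*67.3 + 0.0093*(1061+0.444*67.3) = 26.2972 BTU/lb

26.2972 BTU/lb


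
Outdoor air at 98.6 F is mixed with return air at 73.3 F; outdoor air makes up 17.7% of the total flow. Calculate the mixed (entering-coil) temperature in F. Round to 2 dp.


T_mix = 73.3 + (17.7/100)*(98.6-73.3) = 77.78 F

77.78 F


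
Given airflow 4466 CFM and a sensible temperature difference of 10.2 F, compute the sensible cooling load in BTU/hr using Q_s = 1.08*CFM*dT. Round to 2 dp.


Q = 1.08 * 4466 * 10.2 = 49197.46 BTU/hr

49197.46 BTU/hr


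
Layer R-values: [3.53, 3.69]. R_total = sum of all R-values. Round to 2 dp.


R_total = 3.53 + 3.69 = 7.22

7.22


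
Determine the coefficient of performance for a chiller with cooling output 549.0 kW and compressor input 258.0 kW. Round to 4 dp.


COP = 549.0 / 258.0 = 2.1279

2.1279


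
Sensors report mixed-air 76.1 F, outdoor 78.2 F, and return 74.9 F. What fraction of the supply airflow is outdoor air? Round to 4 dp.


frac = (76.1 - 74.9) / (78.2 - 74.9) = 0.3636

0.3636


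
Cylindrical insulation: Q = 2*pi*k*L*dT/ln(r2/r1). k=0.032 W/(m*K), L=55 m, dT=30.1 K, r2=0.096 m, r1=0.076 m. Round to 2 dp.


Q = 2*pi*0.032*55*30.1/ln(0.096/0.076) = 1424.82 W

1424.82 W


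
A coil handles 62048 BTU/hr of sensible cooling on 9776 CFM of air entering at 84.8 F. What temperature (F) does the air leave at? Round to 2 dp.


dT = 62048/(1.08*9776) = 5.8768
T_leave = 84.8 - 5.8768 = 78.92 F

78.92 F


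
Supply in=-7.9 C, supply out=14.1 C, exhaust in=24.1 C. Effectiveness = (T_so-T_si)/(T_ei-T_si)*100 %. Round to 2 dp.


eff = (14.1-(-7.9))/(24.1-(-7.9))*100 = 68.75 %

68.75 %


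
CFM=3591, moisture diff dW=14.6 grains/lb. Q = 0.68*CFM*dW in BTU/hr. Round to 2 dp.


Q = 0.68 * 3591 * 14.6 = 35651.45 BTU/hr

35651.45 BTU/hr


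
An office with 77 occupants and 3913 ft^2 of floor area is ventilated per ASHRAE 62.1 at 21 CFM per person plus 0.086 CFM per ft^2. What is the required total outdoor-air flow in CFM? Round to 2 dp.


Total = 77*21 + 3913*0.086 = 1953.52 CFM

1953.52 CFM


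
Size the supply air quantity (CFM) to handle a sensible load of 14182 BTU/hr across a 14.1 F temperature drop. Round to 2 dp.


CFM = 14182 / (1.08 * 14.1) = 931.31

931.31 CFM


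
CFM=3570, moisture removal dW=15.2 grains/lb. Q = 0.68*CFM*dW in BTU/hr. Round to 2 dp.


Q = 0.68 * 3570 * 15.2 = 36899.52 BTU/hr

36899.52 BTU/hr


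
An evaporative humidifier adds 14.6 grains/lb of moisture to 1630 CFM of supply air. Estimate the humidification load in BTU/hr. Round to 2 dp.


Q = 0.68 * 1630 * 14.6 = 16182.64 BTU/hr

16182.64 BTU/hr


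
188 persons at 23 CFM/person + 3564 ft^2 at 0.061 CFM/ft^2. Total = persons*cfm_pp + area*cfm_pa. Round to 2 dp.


Total = 188*23 + 3564*0.061 = 4541.40 CFM

4541.40 CFM


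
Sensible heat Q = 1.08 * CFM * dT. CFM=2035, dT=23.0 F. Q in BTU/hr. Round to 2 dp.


Q = 1.08 * 2035 * 23.0 = 50549.40 BTU/hr

50549.40 BTU/hr


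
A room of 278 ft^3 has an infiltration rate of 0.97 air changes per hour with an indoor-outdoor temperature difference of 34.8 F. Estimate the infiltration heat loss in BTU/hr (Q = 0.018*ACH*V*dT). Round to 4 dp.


Q = 0.018 * 0.97 * 278 * 34.8 = 168.9150 BTU/hr

168.9150 BTU/hr


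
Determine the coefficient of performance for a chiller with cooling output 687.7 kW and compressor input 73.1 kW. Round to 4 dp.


COP = 687.7 / 73.1 = 9.4077

9.4077


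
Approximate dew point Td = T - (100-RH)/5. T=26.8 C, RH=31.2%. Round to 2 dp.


Td = 26.8 - (100-31.2)/5 = 13.04 C

13.04 C


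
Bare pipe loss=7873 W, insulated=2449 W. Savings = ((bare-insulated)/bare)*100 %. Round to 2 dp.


Savings = ((7873-2449)/7873)*100 = 68.89 %

68.89 %


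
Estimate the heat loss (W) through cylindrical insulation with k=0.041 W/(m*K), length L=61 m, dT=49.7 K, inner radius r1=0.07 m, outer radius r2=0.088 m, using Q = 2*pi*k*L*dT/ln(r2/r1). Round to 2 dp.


Q = 2*pi*0.041*61*49.7/ln(0.088/0.07) = 3412.83 W

3412.83 W


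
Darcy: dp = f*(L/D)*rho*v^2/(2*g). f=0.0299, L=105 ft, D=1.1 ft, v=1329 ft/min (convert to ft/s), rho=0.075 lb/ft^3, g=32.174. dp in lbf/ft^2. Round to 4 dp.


v_fps = 1329/60 = 22.15 ft/s
dp = 0.0299*(105/1.1)*0.075*22.15^2/(2*32.174) = 1.6321 lbf/ft^2

1.6321 lbf/ft^2


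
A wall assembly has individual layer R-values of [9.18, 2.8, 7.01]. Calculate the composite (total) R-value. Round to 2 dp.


R_total = 9.18 + 2.8 + 7.01 = 18.99

18.99


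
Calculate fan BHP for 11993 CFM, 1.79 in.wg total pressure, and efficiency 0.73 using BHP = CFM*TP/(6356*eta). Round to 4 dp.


BHP = 11993 * 1.79 / (6356 * 0.73) = 4.6267 hp

4.6267 hp


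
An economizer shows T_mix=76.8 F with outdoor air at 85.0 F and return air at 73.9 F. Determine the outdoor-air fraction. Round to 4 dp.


frac = (76.8 - 73.9) / (85.0 - 73.9) = 0.2613

0.2613


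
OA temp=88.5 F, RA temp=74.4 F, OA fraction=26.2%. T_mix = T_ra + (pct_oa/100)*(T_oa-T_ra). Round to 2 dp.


T_mix = 74.4 + (26.2/100)*(88.5-74.4) = 78.09 F

78.09 F


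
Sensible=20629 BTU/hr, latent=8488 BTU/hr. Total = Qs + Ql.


Qt = 20629 + 8488 = 29117 BTU/hr

29117 BTU/hr


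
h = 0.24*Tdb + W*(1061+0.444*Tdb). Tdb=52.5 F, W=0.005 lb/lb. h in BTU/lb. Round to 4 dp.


h = 0.24*52.5 + 0.005*(1061+0.444*52.5) = 18.0216 BTU/lb

18.0216 BTU/lb


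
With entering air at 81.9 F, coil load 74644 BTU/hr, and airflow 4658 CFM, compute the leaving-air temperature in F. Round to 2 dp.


dT = 74644/(1.08*4658) = 14.8379
T_leave = 81.9 - 14.8379 = 67.06 F

67.06 F


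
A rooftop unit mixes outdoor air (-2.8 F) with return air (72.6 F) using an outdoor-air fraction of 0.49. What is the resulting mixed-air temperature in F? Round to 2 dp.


T_mix = 0.49*(-2.8) + 0.51*72.6 = 35.65 F

35.65 F


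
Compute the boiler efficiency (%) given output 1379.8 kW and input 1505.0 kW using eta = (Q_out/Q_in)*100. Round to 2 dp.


eta = (1379.8/1505.0)*100 = 91.68 %

91.68 %


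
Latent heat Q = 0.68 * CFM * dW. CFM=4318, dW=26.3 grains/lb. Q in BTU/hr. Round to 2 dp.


Q = 0.68 * 4318 * 26.3 = 77223.11 BTU/hr

77223.11 BTU/hr


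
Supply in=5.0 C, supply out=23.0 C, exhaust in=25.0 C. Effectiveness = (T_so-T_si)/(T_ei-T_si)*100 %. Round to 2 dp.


eff = (23.0-5.0)/(25.0-5.0)*100 = 90.00 %

90.00 %


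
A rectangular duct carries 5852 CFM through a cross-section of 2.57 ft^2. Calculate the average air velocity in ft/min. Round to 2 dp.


V = 5852 / 2.57 = 2277.04 ft/min

2277.04 ft/min


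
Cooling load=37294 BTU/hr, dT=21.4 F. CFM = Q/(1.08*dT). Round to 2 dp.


CFM = 37294 / (1.08 * 21.4) = 1613.62

1613.62 CFM


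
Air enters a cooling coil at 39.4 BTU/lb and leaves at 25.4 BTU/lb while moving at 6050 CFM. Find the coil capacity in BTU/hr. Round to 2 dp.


Q = 4.5 * 6050 * (39.4 - 25.4) = 381150.00 BTU/hr

381150.00 BTU/hr


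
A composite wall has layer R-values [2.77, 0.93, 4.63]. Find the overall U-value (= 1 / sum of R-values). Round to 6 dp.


R_total = 2.77 + 0.93 + 4.63 = 8.33
U = 1/8.33 = 0.120048

0.120048


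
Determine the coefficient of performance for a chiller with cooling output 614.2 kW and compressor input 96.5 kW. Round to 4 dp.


COP = 614.2 / 96.5 = 6.3648

6.3648


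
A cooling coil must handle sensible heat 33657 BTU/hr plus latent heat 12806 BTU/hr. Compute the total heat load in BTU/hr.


Qt = 33657 + 12806 = 46463 BTU/hr

46463 BTU/hr


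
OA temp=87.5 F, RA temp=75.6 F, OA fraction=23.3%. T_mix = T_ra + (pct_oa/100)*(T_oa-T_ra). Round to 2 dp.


T_mix = 75.6 + (23.3/100)*(87.5-75.6) = 78.37 F

78.37 F


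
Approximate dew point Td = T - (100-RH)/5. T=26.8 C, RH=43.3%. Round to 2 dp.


Td = 26.8 - (100-43.3)/5 = 15.46 C

15.46 C


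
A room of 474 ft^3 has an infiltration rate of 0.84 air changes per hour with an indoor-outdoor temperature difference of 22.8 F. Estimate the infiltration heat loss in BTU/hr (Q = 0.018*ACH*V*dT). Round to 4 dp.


Q = 0.018 * 0.84 * 474 * 22.8 = 163.4049 BTU/hr

163.4049 BTU/hr


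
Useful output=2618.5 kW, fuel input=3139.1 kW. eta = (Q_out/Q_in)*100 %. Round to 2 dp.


eta = (2618.5/3139.1)*100 = 83.42 %

83.42 %


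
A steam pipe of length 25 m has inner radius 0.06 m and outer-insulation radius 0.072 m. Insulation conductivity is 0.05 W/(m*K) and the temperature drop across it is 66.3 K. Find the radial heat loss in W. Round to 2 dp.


Q = 2*pi*0.05*25*66.3/ln(0.072/0.06) = 2856.05 W

2856.05 W


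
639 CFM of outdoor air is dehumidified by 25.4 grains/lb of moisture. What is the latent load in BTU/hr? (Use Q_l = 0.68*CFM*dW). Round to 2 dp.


Q = 0.68 * 639 * 25.4 = 11036.81 BTU/hr

11036.81 BTU/hr


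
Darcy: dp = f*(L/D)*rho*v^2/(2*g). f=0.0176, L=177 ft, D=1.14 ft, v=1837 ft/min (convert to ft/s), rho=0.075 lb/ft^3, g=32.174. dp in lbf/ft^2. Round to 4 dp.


v_fps = 1837/60 = 30.6167 ft/s
dp = 0.0176*(177/1.14)*0.075*30.6167^2/(2*32.174) = 2.9855 lbf/ft^2

2.9855 lbf/ft^2


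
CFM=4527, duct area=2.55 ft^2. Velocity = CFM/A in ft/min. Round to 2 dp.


V = 4527 / 2.55 = 1775.29 ft/min

1775.29 ft/min


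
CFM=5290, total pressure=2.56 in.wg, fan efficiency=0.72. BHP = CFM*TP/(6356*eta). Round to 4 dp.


BHP = 5290 * 2.56 / (6356 * 0.72) = 2.9592 hp

2.9592 hp


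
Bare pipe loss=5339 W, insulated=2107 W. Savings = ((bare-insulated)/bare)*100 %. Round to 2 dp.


Savings = ((5339-2107)/5339)*100 = 60.54 %

60.54 %


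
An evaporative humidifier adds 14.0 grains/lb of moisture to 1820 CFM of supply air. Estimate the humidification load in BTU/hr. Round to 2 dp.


Q = 0.68 * 1820 * 14.0 = 17326.40 BTU/hr

17326.40 BTU/hr


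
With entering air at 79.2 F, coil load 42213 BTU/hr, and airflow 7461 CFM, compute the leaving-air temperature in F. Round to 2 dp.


dT = 42213/(1.08*7461) = 5.2387
T_leave = 79.2 - 5.2387 = 73.96 F

73.96 F


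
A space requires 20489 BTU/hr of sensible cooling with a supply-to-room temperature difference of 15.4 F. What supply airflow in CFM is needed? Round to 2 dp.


CFM = 20489 / (1.08 * 15.4) = 1231.90

1231.90 CFM


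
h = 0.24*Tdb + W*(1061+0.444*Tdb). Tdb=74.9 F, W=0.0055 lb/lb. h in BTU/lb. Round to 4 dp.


h = 0.24*74.9 + 0.0055*(1061+0.444*74.9) = 23.9944 BTU/lb

23.9944 BTU/lb


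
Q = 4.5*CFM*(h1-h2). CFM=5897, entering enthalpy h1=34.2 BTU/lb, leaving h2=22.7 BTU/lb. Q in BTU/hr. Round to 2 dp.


Q = 4.5 * 5897 * (34.2 - 22.7) = 305169.75 BTU/hr

305169.75 BTU/hr


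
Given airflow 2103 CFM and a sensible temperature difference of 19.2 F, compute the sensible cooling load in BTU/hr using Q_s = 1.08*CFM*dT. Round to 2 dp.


Q = 1.08 * 2103 * 19.2 = 43607.81 BTU/hr

43607.81 BTU/hr


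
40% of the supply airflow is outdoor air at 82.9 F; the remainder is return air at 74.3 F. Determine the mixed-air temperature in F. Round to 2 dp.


T_mix = 0.4*82.9 + 0.6*74.3 = 77.74 F

77.74 F


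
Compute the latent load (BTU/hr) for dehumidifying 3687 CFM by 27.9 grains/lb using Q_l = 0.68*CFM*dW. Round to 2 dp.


Q = 0.68 * 3687 * 27.9 = 69949.76 BTU/hr

69949.76 BTU/hr


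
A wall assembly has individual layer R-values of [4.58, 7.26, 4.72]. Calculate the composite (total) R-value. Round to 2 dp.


R_total = 4.58 + 7.26 + 4.72 = 16.56

16.56


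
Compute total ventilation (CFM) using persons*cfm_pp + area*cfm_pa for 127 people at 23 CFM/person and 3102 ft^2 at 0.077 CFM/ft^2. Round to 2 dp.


Total = 127*23 + 3102*0.077 = 3159.85 CFM

3159.85 CFM


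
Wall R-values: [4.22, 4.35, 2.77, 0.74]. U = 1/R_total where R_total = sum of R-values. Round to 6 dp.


R_total = 4.22 + 4.35 + 2.77 + 0.74 = 12.08
U = 1/12.08 = 0.082781

0.082781


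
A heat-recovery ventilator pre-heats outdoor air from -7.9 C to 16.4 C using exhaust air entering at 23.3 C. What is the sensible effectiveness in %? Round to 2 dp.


eff = (16.4-(-7.9))/(23.3-(-7.9))*100 = 77.88 %

77.88 %


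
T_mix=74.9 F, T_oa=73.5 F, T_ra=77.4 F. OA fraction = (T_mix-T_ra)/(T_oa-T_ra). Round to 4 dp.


frac = (74.9 - 77.4) / (73.5 - 77.4) = 0.6410

0.6410


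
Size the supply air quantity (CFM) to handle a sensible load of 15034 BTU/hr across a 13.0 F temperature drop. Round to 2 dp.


CFM = 15034 / (1.08 * 13.0) = 1070.80

1070.80 CFM


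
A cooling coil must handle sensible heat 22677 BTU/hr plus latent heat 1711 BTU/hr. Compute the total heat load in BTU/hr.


Qt = 22677 + 1711 = 24388 BTU/hr

24388 BTU/hr


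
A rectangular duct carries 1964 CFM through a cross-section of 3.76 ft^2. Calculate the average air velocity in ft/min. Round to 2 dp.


V = 1964 / 3.76 = 522.34 ft/min

522.34 ft/min


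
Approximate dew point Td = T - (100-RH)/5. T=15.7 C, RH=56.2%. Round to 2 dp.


Td = 15.7 - (100-56.2)/5 = 6.94 C

6.94 C


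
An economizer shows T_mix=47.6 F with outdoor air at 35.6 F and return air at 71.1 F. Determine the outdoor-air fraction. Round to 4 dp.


frac = (47.6 - 71.1) / (35.6 - 71.1) = 0.6620

0.6620


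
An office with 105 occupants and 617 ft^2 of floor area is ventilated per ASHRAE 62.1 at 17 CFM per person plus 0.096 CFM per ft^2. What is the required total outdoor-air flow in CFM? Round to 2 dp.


Total = 105*17 + 617*0.096 = 1844.23 CFM

1844.23 CFM


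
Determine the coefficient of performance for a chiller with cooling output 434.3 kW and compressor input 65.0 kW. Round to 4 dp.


COP = 434.3 / 65.0 = 6.6815

6.6815


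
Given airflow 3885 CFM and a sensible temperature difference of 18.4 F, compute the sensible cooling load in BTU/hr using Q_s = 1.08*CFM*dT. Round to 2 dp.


Q = 1.08 * 3885 * 18.4 = 77202.72 BTU/hr

77202.72 BTU/hr


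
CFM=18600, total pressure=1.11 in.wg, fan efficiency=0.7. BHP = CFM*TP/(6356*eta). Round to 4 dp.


BHP = 18600 * 1.11 / (6356 * 0.7) = 4.6404 hp

4.6404 hp


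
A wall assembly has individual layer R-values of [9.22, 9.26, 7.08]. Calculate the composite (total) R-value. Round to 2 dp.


R_total = 9.22 + 9.26 + 7.08 = 25.56

25.56


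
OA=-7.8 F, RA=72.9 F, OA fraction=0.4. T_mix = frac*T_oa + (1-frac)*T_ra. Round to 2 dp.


T_mix = 0.4*(-7.8) + 0.6*72.9 = 40.62 F

40.62 F


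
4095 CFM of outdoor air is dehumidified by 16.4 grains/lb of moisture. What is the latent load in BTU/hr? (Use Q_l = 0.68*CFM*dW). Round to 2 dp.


Q = 0.68 * 4095 * 16.4 = 45667.44 BTU/hr

45667.44 BTU/hr


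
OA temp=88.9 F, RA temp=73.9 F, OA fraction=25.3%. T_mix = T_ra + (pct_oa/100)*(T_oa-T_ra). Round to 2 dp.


T_mix = 73.9 + (25.3/100)*(88.9-73.9) = 77.70 F

77.70 F


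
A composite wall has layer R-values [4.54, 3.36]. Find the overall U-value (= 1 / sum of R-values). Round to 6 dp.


R_total = 4.54 + 3.36 = 7.90
U = 1/7.90 = 0.126582

0.126582


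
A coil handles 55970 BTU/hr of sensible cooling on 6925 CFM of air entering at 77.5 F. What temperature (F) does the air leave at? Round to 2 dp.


dT = 55970/(1.08*6925) = 7.4836
T_leave = 77.5 - 7.4836 = 70.02 F

70.02 F


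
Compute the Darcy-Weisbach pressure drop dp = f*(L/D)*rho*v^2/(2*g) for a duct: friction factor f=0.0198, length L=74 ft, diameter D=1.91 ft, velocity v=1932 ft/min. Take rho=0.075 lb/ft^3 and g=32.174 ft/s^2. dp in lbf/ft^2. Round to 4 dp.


v_fps = 1932/60 = 32.2 ft/s
dp = 0.0198*(74/1.91)*0.075*32.2^2/(2*32.174) = 0.9270 lbf/ft^2

0.9270 lbf/ft^2


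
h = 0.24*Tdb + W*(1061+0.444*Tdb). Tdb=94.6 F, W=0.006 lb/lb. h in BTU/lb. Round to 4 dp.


h = 0.24*94.6 + 0.006*(1061+0.444*94.6) = 29.3220 BTU/lb

29.3220 BTU/lb


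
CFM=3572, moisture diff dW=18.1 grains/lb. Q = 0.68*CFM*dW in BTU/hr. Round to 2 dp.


Q = 0.68 * 3572 * 18.1 = 43964.18 BTU/hr

43964.18 BTU/hr


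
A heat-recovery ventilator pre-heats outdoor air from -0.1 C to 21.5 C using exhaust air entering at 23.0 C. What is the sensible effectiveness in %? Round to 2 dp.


eff = (21.5-(-0.1))/(23.0-(-0.1))*100 = 93.51 %

93.51 %


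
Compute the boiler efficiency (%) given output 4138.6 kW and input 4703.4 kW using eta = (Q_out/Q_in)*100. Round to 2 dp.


eta = (4138.6/4703.4)*100 = 87.99 %

87.99 %


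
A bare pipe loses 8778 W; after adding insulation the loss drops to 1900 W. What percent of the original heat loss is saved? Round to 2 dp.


Savings = ((8778-1900)/8778)*100 = 78.35 %

78.35 %


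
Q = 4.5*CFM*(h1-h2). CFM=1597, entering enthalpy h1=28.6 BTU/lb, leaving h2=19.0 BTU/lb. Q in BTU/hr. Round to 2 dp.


Q = 4.5 * 1597 * (28.6 - 19.0) = 68990.40 BTU/hr

68990.40 BTU/hr


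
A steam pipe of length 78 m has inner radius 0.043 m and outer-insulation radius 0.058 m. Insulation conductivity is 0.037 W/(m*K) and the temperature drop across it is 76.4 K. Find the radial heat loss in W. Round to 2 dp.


Q = 2*pi*0.037*78*76.4/ln(0.058/0.043) = 4629.62 W

4629.62 W


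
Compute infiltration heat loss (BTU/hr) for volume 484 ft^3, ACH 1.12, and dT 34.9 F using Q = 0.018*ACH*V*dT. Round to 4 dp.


Q = 0.018 * 1.12 * 484 * 34.9 = 340.5347 BTU/hr

340.5347 BTU/hr


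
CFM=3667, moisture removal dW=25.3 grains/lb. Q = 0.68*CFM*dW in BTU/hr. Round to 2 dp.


Q = 0.68 * 3667 * 25.3 = 63087.07 BTU/hr

63087.07 BTU/hr


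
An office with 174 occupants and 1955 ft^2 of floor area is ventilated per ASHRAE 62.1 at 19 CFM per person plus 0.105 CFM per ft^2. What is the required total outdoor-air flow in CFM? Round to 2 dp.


Total = 174*19 + 1955*0.105 = 3511.28 CFM

3511.28 CFM


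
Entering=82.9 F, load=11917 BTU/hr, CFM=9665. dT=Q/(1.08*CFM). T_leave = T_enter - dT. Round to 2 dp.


dT = 11917/(1.08*9665) = 1.1417
T_leave = 82.9 - 1.1417 = 81.76 F

81.76 F


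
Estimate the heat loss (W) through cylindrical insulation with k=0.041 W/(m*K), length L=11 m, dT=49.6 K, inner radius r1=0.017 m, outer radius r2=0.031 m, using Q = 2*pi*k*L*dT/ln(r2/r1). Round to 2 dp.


Q = 2*pi*0.041*11*49.6/ln(0.031/0.017) = 233.95 W

233.95 W


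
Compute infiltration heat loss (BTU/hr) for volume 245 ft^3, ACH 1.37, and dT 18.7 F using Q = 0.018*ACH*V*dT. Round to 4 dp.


Q = 0.018 * 1.37 * 245 * 18.7 = 112.9798 BTU/hr

112.9798 BTU/hr


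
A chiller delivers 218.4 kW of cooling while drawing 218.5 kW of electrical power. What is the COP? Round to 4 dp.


COP = 218.4 / 218.5 = 0.9995

0.9995


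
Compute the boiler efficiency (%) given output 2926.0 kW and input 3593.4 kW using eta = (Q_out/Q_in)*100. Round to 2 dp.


eta = (2926.0/3593.4)*100 = 81.43 %

81.43 %


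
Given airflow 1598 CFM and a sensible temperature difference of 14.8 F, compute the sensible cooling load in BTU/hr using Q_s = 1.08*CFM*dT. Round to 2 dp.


Q = 1.08 * 1598 * 14.8 = 25542.43 BTU/hr

25542.43 BTU/hr


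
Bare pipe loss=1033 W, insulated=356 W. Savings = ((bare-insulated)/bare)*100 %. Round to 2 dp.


Savings = ((1033-356)/1033)*100 = 65.54 %

65.54 %


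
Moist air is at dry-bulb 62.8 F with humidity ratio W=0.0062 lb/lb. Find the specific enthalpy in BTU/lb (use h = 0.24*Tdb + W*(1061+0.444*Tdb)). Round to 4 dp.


h = 0.24*62.8 + 0.0062*(1061+0.444*62.8) = 21.8231 BTU/lb

21.8231 BTU/lb


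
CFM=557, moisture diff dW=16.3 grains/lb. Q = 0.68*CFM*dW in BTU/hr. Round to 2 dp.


Q = 0.68 * 557 * 16.3 = 6173.79 BTU/hr

6173.79 BTU/hr


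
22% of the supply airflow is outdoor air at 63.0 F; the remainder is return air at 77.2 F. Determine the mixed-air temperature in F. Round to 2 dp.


T_mix = 0.22*63.0 + 0.78*77.2 = 74.08 F

74.08 F


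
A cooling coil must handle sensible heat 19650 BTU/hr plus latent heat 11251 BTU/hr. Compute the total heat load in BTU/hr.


Qt = 19650 + 11251 = 30901 BTU/hr

30901 BTU/hr


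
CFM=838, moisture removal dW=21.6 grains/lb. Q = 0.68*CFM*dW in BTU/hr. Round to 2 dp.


Q = 0.68 * 838 * 21.6 = 12308.54 BTU/hr

12308.54 BTU/hr


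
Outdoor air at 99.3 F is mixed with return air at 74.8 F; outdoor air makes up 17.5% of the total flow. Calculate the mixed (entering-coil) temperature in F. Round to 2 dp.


T_mix = 74.8 + (17.5/100)*(99.3-74.8) = 79.09 F

79.09 F


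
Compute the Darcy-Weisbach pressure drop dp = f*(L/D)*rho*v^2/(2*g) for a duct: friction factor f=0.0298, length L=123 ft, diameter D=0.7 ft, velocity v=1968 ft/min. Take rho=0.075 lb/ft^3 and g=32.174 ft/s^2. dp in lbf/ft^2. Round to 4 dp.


v_fps = 1968/60 = 32.8 ft/s
dp = 0.0298*(123/0.7)*0.075*32.8^2/(2*32.174) = 6.5659 lbf/ft^2

6.5659 lbf/ft^2


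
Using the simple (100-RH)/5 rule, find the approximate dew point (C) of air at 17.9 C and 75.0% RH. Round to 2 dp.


Td = 17.9 - (100-75.0)/5 = 12.90 C

12.90 C


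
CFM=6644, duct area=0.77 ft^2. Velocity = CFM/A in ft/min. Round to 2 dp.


V = 6644 / 0.77 = 8628.57 ft/min

8628.57 ft/min


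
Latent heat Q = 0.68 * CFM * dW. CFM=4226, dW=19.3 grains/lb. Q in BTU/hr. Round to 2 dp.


Q = 0.68 * 4226 * 19.3 = 55462.02 BTU/hr

55462.02 BTU/hr


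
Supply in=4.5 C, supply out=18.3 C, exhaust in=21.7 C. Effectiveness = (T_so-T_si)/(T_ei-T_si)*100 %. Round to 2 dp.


eff = (18.3-4.5)/(21.7-4.5)*100 = 80.23 %

80.23 %


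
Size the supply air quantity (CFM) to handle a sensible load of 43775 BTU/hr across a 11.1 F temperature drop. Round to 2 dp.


CFM = 43775 / (1.08 * 11.1) = 3651.57

3651.57 CFM


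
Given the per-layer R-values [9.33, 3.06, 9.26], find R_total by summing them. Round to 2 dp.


R_total = 9.33 + 3.06 + 9.26 = 21.65

21.65


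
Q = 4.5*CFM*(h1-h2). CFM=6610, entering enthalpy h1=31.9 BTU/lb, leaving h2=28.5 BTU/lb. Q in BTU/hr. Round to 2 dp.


Q = 4.5 * 6610 * (31.9 - 28.5) = 101133.00 BTU/hr

101133.00 BTU/hr


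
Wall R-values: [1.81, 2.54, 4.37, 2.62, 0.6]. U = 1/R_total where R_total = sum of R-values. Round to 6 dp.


R_total = 1.81 + 2.54 + 4.37 + 2.62 + 0.6 = 11.94
U = 1/11.94 = 0.083752

0.083752


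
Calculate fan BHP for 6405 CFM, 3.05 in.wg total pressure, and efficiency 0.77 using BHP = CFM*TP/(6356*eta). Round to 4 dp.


BHP = 6405 * 3.05 / (6356 * 0.77) = 3.9916 hp

3.9916 hp


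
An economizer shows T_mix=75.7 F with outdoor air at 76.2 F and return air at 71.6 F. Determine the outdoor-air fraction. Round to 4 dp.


frac = (75.7 - 71.6) / (76.2 - 71.6) = 0.8913

0.8913


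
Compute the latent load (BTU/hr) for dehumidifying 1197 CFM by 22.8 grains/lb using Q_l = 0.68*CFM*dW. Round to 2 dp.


Q = 0.68 * 1197 * 22.8 = 18558.29 BTU/hr

18558.29 BTU/hr


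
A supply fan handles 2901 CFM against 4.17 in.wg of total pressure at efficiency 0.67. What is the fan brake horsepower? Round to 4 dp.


BHP = 2901 * 4.17 / (6356 * 0.67) = 2.8407 hp

2.8407 hp


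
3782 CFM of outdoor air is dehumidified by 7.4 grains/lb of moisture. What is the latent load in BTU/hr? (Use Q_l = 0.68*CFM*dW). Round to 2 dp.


Q = 0.68 * 3782 * 7.4 = 19031.02 BTU/hr

19031.02 BTU/hr


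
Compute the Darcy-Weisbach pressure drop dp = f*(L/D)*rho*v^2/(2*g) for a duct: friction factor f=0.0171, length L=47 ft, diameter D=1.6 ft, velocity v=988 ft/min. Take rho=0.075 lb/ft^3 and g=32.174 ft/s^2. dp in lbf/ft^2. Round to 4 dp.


v_fps = 988/60 = 16.4667 ft/s
dp = 0.0171*(47/1.6)*0.075*16.4667^2/(2*32.174) = 0.1587 lbf/ft^2

0.1587 lbf/ft^2


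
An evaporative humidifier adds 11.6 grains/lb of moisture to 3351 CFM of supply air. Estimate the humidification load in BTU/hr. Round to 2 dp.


Q = 0.68 * 3351 * 11.6 = 26432.69 BTU/hr

26432.69 BTU/hr


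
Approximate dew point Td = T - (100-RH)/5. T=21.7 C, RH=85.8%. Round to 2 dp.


Td = 21.7 - (100-85.8)/5 = 18.86 C

18.86 C


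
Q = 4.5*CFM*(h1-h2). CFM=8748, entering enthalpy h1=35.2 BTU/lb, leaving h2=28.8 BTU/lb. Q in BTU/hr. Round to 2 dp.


Q = 4.5 * 8748 * (35.2 - 28.8) = 251942.40 BTU/hr

251942.40 BTU/hr


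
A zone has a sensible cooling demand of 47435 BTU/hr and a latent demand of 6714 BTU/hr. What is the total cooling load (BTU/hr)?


Qt = 47435 + 6714 = 54149 BTU/hr

54149 BTU/hr


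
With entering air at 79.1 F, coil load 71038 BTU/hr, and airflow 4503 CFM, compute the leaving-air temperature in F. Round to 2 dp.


dT = 71038/(1.08*4503) = 14.6071
T_leave = 79.1 - 14.6071 = 64.49 F

64.49 F


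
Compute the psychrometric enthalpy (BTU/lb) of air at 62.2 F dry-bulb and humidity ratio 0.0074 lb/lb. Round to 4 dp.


h = 0.24*62.2 + 0.0074*(1061+0.444*62.2) = 22.9838 BTU/lb

22.9838 BTU/lb


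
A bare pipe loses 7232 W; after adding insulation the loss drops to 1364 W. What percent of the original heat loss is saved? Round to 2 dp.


Savings = ((7232-1364)/7232)*100 = 81.14 %

81.14 %


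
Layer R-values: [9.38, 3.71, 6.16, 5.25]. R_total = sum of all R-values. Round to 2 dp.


R_total = 9.38 + 3.71 + 6.16 + 5.25 = 24.50

24.50


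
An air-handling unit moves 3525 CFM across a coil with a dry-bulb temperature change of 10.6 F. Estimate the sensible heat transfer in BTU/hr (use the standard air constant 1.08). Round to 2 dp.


Q = 1.08 * 3525 * 10.6 = 40354.20 BTU/hr

40354.20 BTU/hr


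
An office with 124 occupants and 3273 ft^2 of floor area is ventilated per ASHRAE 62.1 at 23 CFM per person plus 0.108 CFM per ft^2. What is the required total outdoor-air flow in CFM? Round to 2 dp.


Total = 124*23 + 3273*0.108 = 3205.48 CFM

3205.48 CFM


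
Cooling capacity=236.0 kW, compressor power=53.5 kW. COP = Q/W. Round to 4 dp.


COP = 236.0 / 53.5 = 4.4112

4.4112


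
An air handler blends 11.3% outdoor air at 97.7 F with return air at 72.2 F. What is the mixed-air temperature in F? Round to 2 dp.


T_mix = 72.2 + (11.3/100)*(97.7-72.2) = 75.08 F

75.08 F


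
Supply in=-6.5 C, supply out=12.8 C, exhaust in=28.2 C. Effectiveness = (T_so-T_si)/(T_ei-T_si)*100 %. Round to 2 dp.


eff = (12.8-(-6.5))/(28.2-(-6.5))*100 = 55.62 %

55.62 %


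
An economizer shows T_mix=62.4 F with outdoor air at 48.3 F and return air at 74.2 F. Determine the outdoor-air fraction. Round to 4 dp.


frac = (62.4 - 74.2) / (48.3 - 74.2) = 0.4556

0.4556


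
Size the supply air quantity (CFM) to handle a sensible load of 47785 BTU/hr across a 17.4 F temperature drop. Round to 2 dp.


CFM = 47785 / (1.08 * 17.4) = 2542.84

2542.84 CFM


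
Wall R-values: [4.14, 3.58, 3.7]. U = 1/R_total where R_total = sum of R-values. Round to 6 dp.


R_total = 4.14 + 3.58 + 3.7 = 11.42
U = 1/11.42 = 0.087566

0.087566


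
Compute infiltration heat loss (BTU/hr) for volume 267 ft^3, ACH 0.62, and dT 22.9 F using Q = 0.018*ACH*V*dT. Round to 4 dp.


Q = 0.018 * 0.62 * 267 * 22.9 = 68.2356 BTU/hr

68.2356 BTU/hr


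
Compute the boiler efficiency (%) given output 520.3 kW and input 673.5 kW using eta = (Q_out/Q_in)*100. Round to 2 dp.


eta = (520.3/673.5)*100 = 77.25 %

77.25 %


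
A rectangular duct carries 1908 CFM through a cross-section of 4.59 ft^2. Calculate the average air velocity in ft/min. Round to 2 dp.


V = 1908 / 4.59 = 415.69 ft/min

415.69 ft/min


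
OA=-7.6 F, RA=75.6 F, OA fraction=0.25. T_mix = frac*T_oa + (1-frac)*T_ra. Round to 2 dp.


T_mix = 0.25*(-7.6) + 0.75*75.6 = 54.80 F

54.80 F


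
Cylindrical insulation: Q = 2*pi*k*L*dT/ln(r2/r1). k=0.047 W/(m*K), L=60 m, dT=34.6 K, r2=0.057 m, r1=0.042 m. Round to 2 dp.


Q = 2*pi*0.047*60*34.6/ln(0.057/0.042) = 2007.53 W

2007.53 W


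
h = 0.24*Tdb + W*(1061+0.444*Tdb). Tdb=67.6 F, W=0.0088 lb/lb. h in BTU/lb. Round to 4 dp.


h = 0.24*67.6 + 0.0088*(1061+0.444*67.6) = 25.8249 BTU/lb

25.8249 BTU/lb


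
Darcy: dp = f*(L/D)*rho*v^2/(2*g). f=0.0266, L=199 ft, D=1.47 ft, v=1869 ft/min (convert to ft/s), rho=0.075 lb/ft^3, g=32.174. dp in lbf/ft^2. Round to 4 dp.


v_fps = 1869/60 = 31.15 ft/s
dp = 0.0266*(199/1.47)*0.075*31.15^2/(2*32.174) = 4.0725 lbf/ft^2

4.0725 lbf/ft^2


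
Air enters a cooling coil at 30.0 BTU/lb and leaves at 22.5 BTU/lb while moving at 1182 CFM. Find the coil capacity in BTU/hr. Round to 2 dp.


Q = 4.5 * 1182 * (30.0 - 22.5) = 39892.50 BTU/hr

39892.50 BTU/hr


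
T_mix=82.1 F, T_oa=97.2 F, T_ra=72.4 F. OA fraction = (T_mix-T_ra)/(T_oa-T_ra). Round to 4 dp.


frac = (82.1 - 72.4) / (97.2 - 72.4) = 0.3911

0.3911


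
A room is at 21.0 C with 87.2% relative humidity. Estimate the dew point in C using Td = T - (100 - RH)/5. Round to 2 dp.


Td = 21.0 - (100-87.2)/5 = 18.44 C

18.44 C


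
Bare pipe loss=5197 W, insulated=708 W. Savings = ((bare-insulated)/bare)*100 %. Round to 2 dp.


Savings = ((5197-708)/5197)*100 = 86.38 %

86.38 %


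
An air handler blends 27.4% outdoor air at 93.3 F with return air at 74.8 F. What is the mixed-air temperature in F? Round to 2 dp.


T_mix = 74.8 + (27.4/100)*(93.3-74.8) = 79.87 F

79.87 F


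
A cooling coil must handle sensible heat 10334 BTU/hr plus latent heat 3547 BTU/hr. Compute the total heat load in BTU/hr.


Qt = 10334 + 3547 = 13881 BTU/hr

13881 BTU/hr


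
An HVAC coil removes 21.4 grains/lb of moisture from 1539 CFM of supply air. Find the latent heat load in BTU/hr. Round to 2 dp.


Q = 0.68 * 1539 * 21.4 = 22395.53 BTU/hr

22395.53 BTU/hr


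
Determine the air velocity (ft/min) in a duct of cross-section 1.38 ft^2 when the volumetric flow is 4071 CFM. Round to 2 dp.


V = 4071 / 1.38 = 2950.00 ft/min

2950.00 ft/min


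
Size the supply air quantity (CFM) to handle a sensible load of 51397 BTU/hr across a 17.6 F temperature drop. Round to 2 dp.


CFM = 51397 / (1.08 * 17.6) = 2703.97

2703.97 CFM


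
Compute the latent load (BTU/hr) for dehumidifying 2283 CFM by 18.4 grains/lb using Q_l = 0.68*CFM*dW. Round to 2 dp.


Q = 0.68 * 2283 * 18.4 = 28564.90 BTU/hr

28564.90 BTU/hr


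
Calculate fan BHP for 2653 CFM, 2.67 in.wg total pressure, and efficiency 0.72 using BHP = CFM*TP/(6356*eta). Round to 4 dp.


BHP = 2653 * 2.67 / (6356 * 0.72) = 1.5479 hp

1.5479 hp


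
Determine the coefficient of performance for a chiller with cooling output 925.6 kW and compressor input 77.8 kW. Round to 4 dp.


COP = 925.6 / 77.8 = 11.8972

11.8972


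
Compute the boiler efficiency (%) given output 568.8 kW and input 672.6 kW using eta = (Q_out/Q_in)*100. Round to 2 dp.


eta = (568.8/672.6)*100 = 84.57 %

84.57 %


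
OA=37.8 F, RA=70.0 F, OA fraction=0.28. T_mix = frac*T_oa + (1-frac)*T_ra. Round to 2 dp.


T_mix = 0.28*37.8 + 0.72*70.0 = 60.98 F

60.98 F


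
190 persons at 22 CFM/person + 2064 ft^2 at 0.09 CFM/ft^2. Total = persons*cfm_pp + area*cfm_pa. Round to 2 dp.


Total = 190*22 + 2064*0.09 = 4365.76 CFM

4365.76 CFM


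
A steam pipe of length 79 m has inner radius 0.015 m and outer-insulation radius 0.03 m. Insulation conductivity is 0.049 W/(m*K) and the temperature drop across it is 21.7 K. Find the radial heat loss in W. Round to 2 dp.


Q = 2*pi*0.049*79*21.7/ln(0.03/0.015) = 761.44 W

761.44 W


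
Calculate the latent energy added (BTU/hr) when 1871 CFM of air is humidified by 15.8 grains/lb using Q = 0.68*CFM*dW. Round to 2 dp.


Q = 0.68 * 1871 * 15.8 = 20102.02 BTU/hr

20102.02 BTU/hr


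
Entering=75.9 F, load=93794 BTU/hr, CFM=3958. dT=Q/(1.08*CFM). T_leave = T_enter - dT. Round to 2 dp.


dT = 93794/(1.08*3958) = 21.9420
T_leave = 75.9 - 21.9420 = 53.96 F

53.96 F


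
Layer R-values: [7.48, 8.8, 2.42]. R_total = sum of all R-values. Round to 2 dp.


R_total = 7.48 + 8.8 + 2.42 = 18.70

18.70


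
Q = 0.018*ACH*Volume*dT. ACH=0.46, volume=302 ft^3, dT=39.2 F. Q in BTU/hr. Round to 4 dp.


Q = 0.018 * 0.46 * 302 * 39.2 = 98.0220 BTU/hr

98.0220 BTU/hr


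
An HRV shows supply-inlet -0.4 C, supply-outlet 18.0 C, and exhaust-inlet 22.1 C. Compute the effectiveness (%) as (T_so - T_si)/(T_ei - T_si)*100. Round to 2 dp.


eff = (18.0-(-0.4))/(22.1-(-0.4))*100 = 81.78 %

81.78 %


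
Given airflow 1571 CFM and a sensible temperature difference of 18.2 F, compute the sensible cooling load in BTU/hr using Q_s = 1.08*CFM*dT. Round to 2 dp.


Q = 1.08 * 1571 * 18.2 = 30879.58 BTU/hr

30879.58 BTU/hr


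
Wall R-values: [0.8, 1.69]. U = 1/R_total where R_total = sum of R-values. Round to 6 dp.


R_total = 0.8 + 1.69 = 2.49
U = 1/2.49 = 0.401606

0.401606


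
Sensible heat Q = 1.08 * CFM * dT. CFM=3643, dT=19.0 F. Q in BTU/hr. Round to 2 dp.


Q = 1.08 * 3643 * 19.0 = 74754.36 BTU/hr

74754.36 BTU/hr


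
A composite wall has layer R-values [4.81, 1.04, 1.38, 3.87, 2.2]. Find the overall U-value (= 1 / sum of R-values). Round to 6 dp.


R_total = 4.81 + 1.04 + 1.38 + 3.87 + 2.2 = 13.30
U = 1/13.30 = 0.075188

0.075188


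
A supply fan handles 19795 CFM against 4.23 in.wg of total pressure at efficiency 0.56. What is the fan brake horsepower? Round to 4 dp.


BHP = 19795 * 4.23 / (6356 * 0.56) = 23.5247 hp

23.5247 hp


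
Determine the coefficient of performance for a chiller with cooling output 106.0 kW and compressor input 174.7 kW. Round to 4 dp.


COP = 106.0 / 174.7 = 0.6068

0.6068


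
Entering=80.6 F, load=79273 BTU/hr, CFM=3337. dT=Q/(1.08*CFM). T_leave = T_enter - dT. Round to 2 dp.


dT = 79273/(1.08*3337) = 21.9961
T_leave = 80.6 - 21.9961 = 58.60 F

58.60 F


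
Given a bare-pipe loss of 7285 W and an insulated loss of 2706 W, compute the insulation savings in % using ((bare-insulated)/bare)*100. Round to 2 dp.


Savings = ((7285-2706)/7285)*100 = 62.86 %

62.86 %


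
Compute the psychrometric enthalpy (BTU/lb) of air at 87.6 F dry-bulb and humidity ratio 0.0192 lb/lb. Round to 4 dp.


h = 0.24*87.6 + 0.0192*(1061+0.444*87.6) = 42.1420 BTU/lb

42.1420 BTU/lb


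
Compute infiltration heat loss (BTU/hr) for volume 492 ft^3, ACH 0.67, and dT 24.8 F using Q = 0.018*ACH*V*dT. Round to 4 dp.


Q = 0.018 * 0.67 * 492 * 24.8 = 147.1513 BTU/hr

147.1513 BTU/hr


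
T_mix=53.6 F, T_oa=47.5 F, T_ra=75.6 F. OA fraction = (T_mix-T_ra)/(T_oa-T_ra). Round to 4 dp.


frac = (53.6 - 75.6) / (47.5 - 75.6) = 0.7829

0.7829


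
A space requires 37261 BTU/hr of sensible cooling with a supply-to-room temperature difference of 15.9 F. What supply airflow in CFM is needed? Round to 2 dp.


CFM = 37261 / (1.08 * 15.9) = 2169.87

2169.87 CFM


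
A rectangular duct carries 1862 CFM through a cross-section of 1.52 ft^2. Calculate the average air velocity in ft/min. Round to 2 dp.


V = 1862 / 1.52 = 1225.00 ft/min

1225.00 ft/min


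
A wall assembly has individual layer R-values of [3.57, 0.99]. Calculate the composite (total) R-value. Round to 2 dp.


R_total = 3.57 + 0.99 = 4.56

4.56


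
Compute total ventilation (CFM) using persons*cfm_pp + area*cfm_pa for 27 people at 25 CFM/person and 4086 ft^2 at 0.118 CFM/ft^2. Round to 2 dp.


Total = 27*25 + 4086*0.118 = 1157.15 CFM

1157.15 CFM


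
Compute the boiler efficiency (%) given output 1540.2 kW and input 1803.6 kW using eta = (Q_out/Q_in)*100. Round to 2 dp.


eta = (1540.2/1803.6)*100 = 85.40 %

85.40 %


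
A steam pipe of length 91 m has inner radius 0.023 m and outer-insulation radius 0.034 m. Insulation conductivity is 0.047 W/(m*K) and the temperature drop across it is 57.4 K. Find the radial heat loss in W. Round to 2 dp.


Q = 2*pi*0.047*91*57.4/ln(0.034/0.023) = 3946.42 W

3946.42 W


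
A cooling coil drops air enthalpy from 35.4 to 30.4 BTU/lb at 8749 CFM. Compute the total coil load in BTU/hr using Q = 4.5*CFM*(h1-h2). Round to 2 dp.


Q = 4.5 * 8749 * (35.4 - 30.4) = 196852.50 BTU/hr

196852.50 BTU/hr


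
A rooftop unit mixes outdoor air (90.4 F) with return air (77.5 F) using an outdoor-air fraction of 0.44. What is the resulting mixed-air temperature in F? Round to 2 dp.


T_mix = 0.44*90.4 + 0.56*77.5 = 83.18 F

83.18 F


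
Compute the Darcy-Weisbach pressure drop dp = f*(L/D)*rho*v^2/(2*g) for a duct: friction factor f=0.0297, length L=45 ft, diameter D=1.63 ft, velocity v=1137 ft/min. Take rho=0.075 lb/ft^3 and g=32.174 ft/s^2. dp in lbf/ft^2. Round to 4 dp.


v_fps = 1137/60 = 18.95 ft/s
dp = 0.0297*(45/1.63)*0.075*18.95^2/(2*32.174) = 0.3432 lbf/ft^2

0.3432 lbf/ft^2


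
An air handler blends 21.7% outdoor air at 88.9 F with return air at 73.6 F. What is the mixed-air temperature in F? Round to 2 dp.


T_mix = 73.6 + (21.7/100)*(88.9-73.6) = 76.92 F

76.92 F


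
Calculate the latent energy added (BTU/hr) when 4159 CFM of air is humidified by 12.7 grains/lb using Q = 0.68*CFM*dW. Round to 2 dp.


Q = 0.68 * 4159 * 12.7 = 35917.12 BTU/hr

35917.12 BTU/hr


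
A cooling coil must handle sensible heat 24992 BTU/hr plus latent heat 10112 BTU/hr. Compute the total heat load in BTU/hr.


Qt = 24992 + 10112 = 35104 BTU/hr

35104 BTU/hr


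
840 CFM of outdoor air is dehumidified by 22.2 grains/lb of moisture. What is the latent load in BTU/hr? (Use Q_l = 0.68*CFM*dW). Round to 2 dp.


Q = 0.68 * 840 * 22.2 = 12680.64 BTU/hr

12680.64 BTU/hr


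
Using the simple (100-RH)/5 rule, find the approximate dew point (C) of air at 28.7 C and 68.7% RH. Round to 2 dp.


Td = 28.7 - (100-68.7)/5 = 22.44 C

22.44 C


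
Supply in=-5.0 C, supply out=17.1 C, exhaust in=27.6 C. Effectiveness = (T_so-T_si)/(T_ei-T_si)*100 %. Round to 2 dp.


eff = (17.1-(-5.0))/(27.6-(-5.0))*100 = 67.79 %

67.79 %


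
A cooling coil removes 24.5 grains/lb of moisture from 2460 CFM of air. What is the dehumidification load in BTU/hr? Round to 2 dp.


Q = 0.68 * 2460 * 24.5 = 40983.60 BTU/hr

40983.60 BTU/hr


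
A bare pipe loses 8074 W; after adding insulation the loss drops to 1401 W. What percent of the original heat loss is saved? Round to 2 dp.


Savings = ((8074-1401)/8074)*100 = 82.65 %

82.65 %
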